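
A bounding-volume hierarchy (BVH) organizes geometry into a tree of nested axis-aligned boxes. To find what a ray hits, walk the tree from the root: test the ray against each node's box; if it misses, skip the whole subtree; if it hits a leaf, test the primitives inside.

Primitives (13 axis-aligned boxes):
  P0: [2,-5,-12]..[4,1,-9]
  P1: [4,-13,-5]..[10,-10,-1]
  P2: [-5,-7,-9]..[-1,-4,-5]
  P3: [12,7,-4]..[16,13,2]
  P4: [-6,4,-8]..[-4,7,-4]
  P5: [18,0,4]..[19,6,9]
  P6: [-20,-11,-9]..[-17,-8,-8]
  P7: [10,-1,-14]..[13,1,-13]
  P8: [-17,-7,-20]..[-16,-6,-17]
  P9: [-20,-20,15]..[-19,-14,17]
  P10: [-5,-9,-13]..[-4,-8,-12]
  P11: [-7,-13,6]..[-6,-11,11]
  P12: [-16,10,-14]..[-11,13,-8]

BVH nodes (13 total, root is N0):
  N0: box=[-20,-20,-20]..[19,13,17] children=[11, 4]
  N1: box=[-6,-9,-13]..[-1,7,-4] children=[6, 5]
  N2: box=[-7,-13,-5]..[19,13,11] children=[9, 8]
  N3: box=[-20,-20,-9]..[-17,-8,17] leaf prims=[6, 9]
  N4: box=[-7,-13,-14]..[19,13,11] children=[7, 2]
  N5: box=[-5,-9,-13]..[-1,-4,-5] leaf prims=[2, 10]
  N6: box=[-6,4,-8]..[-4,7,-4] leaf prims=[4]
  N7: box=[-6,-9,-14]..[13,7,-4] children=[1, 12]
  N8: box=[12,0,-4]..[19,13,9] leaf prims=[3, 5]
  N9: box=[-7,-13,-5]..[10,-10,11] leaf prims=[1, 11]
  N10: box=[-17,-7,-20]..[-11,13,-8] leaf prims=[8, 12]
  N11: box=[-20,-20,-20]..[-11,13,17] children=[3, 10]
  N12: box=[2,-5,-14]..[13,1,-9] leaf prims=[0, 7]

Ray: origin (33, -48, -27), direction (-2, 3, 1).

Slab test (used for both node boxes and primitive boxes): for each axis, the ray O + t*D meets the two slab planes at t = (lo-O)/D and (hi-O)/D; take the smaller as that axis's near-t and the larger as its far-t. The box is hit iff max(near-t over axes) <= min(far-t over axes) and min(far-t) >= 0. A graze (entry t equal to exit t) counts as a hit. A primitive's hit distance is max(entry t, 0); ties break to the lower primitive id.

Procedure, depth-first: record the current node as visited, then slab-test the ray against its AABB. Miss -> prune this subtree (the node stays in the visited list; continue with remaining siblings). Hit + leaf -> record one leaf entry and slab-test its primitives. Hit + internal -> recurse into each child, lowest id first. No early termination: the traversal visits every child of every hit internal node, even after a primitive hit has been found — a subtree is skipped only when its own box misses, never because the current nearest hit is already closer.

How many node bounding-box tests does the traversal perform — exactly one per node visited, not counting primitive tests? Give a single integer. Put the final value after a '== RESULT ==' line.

Trace the traversal:
N0 x:[7,53/2] y:[28/3,61/3] z:[7,44] -> hit [28/3,61/3], descend [4, 11]
  N4 x:[7,20] y:[35/3,61/3] z:[13,38] -> hit [13,20], descend [2, 7]
    N2 x:[7,20] y:[35/3,61/3] z:[22,38] -> miss, prune
    N7 x:[10,39/2] y:[13,55/3] z:[13,23] -> hit [13,55/3], descend [1, 12]
      N1 x:[17,39/2] y:[13,55/3] z:[14,23] -> hit [17,55/3], descend [5, 6]
        N5 x:[17,19] y:[13,44/3] z:[14,22] -> miss, prune
        N6 x:[37/2,39/2] y:[52/3,55/3] z:[19,23] -> miss, prune
      N12 x:[10,31/2] y:[43/3,49/3] z:[13,18] -> hit [43/3,31/2] leaf, test {P0@t=15, P7(miss)}
  N11 x:[22,53/2] y:[28/3,61/3] z:[7,44] -> miss, prune

order=[0, 4, 2, 7, 1, 5, 6, 12, 11]  |boxes|=9  |leaves|=1  hit=P0

== RESULT ==
9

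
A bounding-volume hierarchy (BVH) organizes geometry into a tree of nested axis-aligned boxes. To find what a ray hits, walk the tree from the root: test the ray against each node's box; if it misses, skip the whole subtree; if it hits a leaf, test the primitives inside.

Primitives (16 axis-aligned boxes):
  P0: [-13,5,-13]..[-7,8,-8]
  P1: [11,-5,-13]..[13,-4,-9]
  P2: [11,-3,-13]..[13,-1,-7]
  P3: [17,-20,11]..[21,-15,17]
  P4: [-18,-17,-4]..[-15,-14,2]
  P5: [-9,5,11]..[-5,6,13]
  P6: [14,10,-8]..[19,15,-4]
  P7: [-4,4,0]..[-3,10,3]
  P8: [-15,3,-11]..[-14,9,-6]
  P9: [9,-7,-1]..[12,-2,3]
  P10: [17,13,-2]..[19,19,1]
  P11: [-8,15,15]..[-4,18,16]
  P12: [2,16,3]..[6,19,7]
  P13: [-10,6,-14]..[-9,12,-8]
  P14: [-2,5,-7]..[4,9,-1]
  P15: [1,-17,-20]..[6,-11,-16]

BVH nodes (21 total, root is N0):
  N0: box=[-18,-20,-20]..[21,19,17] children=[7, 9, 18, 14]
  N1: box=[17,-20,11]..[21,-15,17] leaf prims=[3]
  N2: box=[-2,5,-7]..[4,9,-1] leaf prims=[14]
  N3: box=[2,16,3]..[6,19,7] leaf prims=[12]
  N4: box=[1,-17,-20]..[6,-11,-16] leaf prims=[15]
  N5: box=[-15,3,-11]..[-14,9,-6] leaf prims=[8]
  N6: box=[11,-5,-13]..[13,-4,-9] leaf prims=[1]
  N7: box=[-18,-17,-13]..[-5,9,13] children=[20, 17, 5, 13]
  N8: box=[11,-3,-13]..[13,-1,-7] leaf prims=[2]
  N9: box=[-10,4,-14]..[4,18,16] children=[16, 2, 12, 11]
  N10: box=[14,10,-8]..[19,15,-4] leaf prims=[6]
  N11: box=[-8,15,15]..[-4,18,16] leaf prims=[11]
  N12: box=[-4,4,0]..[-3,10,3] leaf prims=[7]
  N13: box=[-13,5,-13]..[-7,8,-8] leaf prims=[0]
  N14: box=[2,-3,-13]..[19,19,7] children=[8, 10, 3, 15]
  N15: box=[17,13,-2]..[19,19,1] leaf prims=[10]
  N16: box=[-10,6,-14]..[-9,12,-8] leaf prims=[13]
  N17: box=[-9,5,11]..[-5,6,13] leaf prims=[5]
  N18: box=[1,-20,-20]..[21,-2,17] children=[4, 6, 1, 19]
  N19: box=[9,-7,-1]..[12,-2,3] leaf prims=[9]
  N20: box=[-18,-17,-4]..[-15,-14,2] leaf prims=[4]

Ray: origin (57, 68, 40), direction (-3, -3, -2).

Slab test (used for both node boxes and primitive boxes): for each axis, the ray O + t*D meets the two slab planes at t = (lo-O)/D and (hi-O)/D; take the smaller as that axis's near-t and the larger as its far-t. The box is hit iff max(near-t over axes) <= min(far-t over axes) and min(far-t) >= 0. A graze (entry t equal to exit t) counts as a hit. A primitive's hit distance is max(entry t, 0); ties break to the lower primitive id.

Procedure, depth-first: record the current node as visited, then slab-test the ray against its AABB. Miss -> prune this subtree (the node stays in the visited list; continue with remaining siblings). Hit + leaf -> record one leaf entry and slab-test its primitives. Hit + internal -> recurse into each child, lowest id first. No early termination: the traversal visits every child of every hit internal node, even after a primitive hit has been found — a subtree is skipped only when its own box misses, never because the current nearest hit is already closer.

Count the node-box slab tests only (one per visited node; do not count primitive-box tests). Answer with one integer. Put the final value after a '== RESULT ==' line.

Traverse from the root:
N0 x:[12,25] y:[49/3,88/3] z:[23/2,30] -> hit [49/3,25], descend [7, 9, 14, 18]
  N7 x:[62/3,25] y:[59/3,85/3] z:[27/2,53/2] -> hit [62/3,25], descend [5, 13, 17, 20]
    N5 x:[71/3,24] y:[59/3,65/3] z:[23,51/2] -> miss, prune
    N13 x:[64/3,70/3] y:[20,21] z:[24,53/2] -> miss, prune
    N17 x:[62/3,22] y:[62/3,21] z:[27/2,29/2] -> miss, prune
    N20 x:[24,25] y:[82/3,85/3] z:[19,22] -> miss, prune
  N9 x:[53/3,67/3] y:[50/3,64/3] z:[12,27] -> hit [53/3,64/3], descend [2, 11, 12, 16]
    N2 x:[53/3,59/3] y:[59/3,21] z:[41/2,47/2] -> miss, prune
    N11 x:[61/3,65/3] y:[50/3,53/3] z:[12,25/2] -> miss, prune
    N12 x:[20,61/3] y:[58/3,64/3] z:[37/2,20] -> hit [20,20] leaf, test {P7@t=20}
    N16 x:[22,67/3] y:[56/3,62/3] z:[24,27] -> miss, prune
  N14 x:[38/3,55/3] y:[49/3,71/3] z:[33/2,53/2] -> hit [33/2,55/3], descend [3, 8, 10, 15]
    N3 x:[17,55/3] y:[49/3,52/3] z:[33/2,37/2] -> hit [17,52/3] leaf, test {P12@t=17}
    N8 x:[44/3,46/3] y:[23,71/3] z:[47/2,53/2] -> miss, prune
    N10 x:[38/3,43/3] y:[53/3,58/3] z:[22,24] -> miss, prune
    N15 x:[38/3,40/3] y:[49/3,55/3] z:[39/2,21] -> miss, prune
  N18 x:[12,56/3] y:[70/3,88/3] z:[23/2,30] -> miss, prune

Visited [0, 7, 5, 13, 17, 20, 9, 2, 11, 12, 16, 14, 3, 8, 10, 15, 18]. Tests: 17 box, 2 leaf. Nearest: P12.

== RESULT ==
17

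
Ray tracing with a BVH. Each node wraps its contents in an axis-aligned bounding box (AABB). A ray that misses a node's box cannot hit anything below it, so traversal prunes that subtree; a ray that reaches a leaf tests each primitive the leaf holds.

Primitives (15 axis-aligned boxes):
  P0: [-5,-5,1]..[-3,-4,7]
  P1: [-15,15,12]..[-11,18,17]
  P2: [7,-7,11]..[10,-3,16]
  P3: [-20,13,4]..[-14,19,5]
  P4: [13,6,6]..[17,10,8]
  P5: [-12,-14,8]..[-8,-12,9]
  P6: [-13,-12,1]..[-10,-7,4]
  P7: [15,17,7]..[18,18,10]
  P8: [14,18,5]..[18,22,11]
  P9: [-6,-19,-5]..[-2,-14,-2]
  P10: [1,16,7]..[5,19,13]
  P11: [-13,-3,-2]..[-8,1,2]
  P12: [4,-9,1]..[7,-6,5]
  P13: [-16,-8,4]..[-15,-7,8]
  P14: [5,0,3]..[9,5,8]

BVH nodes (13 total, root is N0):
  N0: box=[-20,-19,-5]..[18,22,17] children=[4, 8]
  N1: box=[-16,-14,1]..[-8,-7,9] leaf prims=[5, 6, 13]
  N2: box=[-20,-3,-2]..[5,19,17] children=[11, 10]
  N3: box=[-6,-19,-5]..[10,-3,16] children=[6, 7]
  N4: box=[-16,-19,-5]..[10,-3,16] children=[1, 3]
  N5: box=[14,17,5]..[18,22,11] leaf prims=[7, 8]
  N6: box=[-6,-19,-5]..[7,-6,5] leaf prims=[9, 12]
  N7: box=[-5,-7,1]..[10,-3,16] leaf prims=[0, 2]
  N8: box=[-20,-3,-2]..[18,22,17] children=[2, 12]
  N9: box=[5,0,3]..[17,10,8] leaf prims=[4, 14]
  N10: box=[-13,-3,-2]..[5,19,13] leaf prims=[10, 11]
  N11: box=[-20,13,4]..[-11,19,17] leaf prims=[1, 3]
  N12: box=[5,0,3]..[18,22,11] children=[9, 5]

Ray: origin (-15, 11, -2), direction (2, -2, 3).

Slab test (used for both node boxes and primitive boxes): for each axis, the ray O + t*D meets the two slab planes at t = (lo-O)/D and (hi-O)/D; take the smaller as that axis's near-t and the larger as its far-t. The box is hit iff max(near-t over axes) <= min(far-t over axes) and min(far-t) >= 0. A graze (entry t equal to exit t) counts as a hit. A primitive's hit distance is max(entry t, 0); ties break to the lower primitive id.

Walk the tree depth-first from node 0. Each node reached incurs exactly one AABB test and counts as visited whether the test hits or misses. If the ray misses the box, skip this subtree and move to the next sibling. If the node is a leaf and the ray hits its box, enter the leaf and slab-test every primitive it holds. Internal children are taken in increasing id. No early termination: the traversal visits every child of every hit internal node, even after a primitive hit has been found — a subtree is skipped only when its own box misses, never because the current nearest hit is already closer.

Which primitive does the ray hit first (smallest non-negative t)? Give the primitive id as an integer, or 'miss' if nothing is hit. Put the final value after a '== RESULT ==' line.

Walk:
N0 x:[-5/2,33/2] y:[-11/2,15] z:[-1,19/3] -> hit [-1,19/3], descend [4, 8]
  N4 x:[-1/2,25/2] y:[7,15] z:[-1,6] -> miss, prune
  N8 x:[-5/2,33/2] y:[-11/2,7] z:[0,19/3] -> hit [0,19/3], descend [2, 12]
    N2 x:[-5/2,10] y:[-4,7] z:[0,19/3] -> hit [0,19/3], descend [10, 11]
      N10 x:[1,10] y:[-4,7] z:[0,5] -> hit [1,5] leaf, test {P10(miss), P11(miss)}
      N11 x:[-5/2,2] y:[-4,-1] z:[2,19/3] -> miss, prune
    N12 x:[10,33/2] y:[-11/2,11/2] z:[5/3,13/3] -> miss, prune

order=[0, 4, 8, 2, 10, 11, 12]  |boxes|=7  |leaves|=1  hit=miss

== RESULT ==
miss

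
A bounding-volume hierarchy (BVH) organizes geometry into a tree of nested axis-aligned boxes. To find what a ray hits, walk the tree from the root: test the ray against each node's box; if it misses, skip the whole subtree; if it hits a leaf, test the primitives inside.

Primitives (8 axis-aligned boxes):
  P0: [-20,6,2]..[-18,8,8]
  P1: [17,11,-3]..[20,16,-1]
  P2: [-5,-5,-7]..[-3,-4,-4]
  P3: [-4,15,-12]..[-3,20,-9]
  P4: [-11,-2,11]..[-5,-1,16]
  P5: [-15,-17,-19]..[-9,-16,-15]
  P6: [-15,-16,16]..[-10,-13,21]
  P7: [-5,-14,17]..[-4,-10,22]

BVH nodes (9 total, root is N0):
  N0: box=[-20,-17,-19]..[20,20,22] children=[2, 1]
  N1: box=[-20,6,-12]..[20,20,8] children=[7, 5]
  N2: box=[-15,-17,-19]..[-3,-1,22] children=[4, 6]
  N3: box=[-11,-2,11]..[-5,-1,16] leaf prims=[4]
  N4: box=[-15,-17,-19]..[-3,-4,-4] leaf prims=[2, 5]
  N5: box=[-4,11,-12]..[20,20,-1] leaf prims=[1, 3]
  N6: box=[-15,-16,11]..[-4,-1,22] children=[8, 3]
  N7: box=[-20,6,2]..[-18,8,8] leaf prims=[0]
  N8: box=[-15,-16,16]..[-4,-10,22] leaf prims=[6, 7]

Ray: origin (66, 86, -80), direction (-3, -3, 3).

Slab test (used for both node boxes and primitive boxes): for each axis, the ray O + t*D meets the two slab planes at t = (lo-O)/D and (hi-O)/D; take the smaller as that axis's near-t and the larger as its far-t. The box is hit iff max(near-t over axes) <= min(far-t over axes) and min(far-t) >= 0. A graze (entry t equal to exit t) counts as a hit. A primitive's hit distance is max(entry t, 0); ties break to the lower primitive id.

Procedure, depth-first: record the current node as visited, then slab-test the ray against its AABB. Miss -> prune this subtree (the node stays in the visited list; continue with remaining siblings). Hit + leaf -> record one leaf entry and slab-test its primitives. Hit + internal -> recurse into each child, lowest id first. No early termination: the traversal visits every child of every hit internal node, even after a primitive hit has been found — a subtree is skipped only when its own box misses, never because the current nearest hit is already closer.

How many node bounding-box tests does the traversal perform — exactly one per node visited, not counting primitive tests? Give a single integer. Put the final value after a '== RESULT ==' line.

Walk:
N0 x:[46/3,86/3] y:[22,103/3] z:[61/3,34] -> hit [22,86/3], descend [1, 2]
  N1 x:[46/3,86/3] y:[22,80/3] z:[68/3,88/3] -> hit [68/3,80/3], descend [5, 7]
    N5 x:[46/3,70/3] y:[22,25] z:[68/3,79/3] -> hit [68/3,70/3] leaf, test {P1(miss), P3@t=23}
    N7 x:[28,86/3] y:[26,80/3] z:[82/3,88/3] -> miss, prune
  N2 x:[23,27] y:[29,103/3] z:[61/3,34] -> miss, prune

5 AABB tests over nodes [0, 1, 5, 7, 2]; 1 leaf entered; closest P3.

== RESULT ==
5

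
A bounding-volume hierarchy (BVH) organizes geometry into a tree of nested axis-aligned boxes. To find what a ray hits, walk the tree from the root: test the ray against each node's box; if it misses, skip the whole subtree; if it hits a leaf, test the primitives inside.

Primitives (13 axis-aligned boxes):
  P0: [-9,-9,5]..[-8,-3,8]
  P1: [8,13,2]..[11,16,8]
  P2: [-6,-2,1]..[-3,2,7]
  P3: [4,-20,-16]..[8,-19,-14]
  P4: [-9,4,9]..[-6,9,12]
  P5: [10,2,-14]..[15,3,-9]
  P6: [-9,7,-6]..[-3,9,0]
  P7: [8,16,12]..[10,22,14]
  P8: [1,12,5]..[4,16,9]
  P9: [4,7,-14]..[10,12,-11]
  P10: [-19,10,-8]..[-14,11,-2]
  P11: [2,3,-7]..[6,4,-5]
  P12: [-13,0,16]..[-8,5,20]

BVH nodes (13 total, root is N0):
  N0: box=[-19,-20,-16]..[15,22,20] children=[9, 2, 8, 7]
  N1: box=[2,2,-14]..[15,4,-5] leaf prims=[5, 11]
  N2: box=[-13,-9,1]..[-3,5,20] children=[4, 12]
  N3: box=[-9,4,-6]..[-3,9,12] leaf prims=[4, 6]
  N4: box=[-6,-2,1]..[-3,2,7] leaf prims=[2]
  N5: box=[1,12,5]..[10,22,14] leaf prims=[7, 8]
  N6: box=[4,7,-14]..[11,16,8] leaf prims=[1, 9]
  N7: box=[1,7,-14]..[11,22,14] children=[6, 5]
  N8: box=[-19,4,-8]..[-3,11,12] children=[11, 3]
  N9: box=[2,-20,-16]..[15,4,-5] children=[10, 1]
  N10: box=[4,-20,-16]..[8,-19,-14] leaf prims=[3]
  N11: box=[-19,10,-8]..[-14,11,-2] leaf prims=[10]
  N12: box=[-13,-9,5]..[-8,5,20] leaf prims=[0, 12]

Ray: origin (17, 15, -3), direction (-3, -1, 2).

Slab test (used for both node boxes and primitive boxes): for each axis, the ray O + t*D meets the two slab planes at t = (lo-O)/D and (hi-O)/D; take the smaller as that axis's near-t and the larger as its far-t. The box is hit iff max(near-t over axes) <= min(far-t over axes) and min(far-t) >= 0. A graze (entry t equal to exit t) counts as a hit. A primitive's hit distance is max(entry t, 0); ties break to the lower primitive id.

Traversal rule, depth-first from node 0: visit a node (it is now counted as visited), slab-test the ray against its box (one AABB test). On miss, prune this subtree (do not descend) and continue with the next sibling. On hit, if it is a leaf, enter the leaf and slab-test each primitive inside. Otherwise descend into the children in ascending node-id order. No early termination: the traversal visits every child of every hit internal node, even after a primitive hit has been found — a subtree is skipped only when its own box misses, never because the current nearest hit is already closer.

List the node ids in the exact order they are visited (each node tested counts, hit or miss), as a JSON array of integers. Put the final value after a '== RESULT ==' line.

Trace the traversal:
N0 x:[2/3,12] y:[-7,35] z:[-13/2,23/2] -> hit [2/3,23/2], descend [2, 7, 8, 9]
  N2 x:[20/3,10] y:[10,24] z:[2,23/2] -> hit [10,10], descend [4, 12]
    N4 x:[20/3,23/3] y:[13,17] z:[2,5] -> miss, prune
    N12 x:[25/3,10] y:[10,24] z:[4,23/2] -> hit [10,10] leaf, test {P0(miss), P12@t=10}
  N7 x:[2,16/3] y:[-7,8] z:[-11/2,17/2] -> hit [2,16/3], descend [5, 6]
    N5 x:[7/3,16/3] y:[-7,3] z:[4,17/2] -> miss, prune
    N6 x:[2,13/3] y:[-1,8] z:[-11/2,11/2] -> hit [2,13/3] leaf, test {P1(miss), P9(miss)}
  N8 x:[20/3,12] y:[4,11] z:[-5/2,15/2] -> hit [20/3,15/2], descend [3, 11]
    N3 x:[20/3,26/3] y:[6,11] z:[-3/2,15/2] -> hit [20/3,15/2] leaf, test {P4(miss), P6(miss)}
    N11 x:[31/3,12] y:[4,5] z:[-5/2,1/2] -> miss, prune
  N9 x:[2/3,5] y:[11,35] z:[-13/2,-1] -> miss, prune

11 AABB tests over nodes [0, 2, 4, 12, 7, 5, 6, 8, 3, 11, 9]; 3 leaves entered; closest P12.

== RESULT ==
[0, 2, 4, 12, 7, 5, 6, 8, 3, 11, 9]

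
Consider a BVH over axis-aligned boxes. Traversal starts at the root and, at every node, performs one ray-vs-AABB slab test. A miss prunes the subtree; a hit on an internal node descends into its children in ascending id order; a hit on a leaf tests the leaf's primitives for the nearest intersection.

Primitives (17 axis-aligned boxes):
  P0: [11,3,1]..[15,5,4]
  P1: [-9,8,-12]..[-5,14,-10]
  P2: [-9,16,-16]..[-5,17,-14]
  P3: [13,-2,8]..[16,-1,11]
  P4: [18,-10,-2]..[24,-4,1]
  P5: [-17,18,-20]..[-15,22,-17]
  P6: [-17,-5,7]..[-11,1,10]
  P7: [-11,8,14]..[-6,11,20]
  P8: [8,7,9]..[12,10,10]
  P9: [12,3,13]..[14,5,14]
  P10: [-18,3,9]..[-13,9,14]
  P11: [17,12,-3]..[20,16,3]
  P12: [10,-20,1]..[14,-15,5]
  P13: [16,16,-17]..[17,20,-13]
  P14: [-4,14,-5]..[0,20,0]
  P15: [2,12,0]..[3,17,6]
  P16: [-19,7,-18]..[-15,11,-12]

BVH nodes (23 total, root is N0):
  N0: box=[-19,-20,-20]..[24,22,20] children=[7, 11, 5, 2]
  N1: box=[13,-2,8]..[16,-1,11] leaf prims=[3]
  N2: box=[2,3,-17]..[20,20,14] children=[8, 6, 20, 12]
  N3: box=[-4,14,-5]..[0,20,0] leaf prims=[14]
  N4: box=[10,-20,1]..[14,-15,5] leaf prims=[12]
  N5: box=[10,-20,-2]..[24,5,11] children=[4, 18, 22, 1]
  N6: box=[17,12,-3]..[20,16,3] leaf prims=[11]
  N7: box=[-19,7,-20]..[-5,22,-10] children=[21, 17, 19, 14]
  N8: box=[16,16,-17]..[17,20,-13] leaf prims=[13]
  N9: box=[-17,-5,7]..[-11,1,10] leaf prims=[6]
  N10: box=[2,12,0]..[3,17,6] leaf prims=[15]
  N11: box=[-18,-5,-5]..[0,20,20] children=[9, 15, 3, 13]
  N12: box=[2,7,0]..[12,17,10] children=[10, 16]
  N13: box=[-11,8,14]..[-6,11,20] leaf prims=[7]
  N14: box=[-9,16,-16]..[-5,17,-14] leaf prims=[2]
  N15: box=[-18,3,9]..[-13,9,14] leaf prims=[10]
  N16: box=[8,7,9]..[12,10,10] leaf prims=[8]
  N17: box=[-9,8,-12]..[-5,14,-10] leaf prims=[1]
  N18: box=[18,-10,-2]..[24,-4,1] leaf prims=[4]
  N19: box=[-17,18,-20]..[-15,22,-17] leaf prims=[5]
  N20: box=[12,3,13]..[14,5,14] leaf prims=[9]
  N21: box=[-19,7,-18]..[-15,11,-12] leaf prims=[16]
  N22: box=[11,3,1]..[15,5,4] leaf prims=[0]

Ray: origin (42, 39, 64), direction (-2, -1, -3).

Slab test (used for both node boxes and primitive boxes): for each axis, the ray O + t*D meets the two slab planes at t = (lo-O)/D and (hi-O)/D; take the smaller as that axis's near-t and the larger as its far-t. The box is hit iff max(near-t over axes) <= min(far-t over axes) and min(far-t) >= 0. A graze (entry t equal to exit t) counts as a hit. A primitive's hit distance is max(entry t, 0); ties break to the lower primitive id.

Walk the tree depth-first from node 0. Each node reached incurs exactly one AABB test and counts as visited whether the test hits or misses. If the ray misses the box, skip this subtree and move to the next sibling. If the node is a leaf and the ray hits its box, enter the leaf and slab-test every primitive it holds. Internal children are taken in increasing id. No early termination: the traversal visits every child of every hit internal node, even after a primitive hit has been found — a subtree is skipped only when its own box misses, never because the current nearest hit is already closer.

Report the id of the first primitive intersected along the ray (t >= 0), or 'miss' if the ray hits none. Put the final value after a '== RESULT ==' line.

Trace the traversal:
N0 x:[9,61/2] y:[17,59] z:[44/3,28] -> hit [17,28], descend [2, 5, 7, 11]
  N2 x:[11,20] y:[19,36] z:[50/3,27] -> hit [19,20], descend [6, 8, 12, 20]
    N6 x:[11,25/2] y:[23,27] z:[61/3,67/3] -> miss, prune
    N8 x:[25/2,13] y:[19,23] z:[77/3,27] -> miss, prune
    N12 x:[15,20] y:[22,32] z:[18,64/3] -> miss, prune
    N20 x:[14,15] y:[34,36] z:[50/3,17] -> miss, prune
  N5 x:[9,16] y:[34,59] z:[53/3,22] -> miss, prune
  N7 x:[47/2,61/2] y:[17,32] z:[74/3,28] -> hit [74/3,28], descend [14, 17, 19, 21]
    N14 x:[47/2,51/2] y:[22,23] z:[26,80/3] -> miss, prune
    N17 x:[47/2,51/2] y:[25,31] z:[74/3,76/3] -> hit [25,76/3] leaf, test {P1@t=25}
    N19 x:[57/2,59/2] y:[17,21] z:[27,28] -> miss, prune
    N21 x:[57/2,61/2] y:[28,32] z:[76/3,82/3] -> miss, prune
  N11 x:[21,30] y:[19,44] z:[44/3,23] -> hit [21,23], descend [3, 9, 13, 15]
    N3 x:[21,23] y:[19,25] z:[64/3,23] -> hit [64/3,23] leaf, test {P14@t=64/3}
    N9 x:[53/2,59/2] y:[38,44] z:[18,19] -> miss, prune
    N13 x:[24,53/2] y:[28,31] z:[44/3,50/3] -> miss, prune
    N15 x:[55/2,30] y:[30,36] z:[50/3,55/3] -> miss, prune

Visited [0, 2, 6, 8, 12, 20, 5, 7, 14, 17, 19, 21, 11, 3, 9, 13, 15]. Tests: 17 box, 2 leaf. Nearest: P14.

== RESULT ==
14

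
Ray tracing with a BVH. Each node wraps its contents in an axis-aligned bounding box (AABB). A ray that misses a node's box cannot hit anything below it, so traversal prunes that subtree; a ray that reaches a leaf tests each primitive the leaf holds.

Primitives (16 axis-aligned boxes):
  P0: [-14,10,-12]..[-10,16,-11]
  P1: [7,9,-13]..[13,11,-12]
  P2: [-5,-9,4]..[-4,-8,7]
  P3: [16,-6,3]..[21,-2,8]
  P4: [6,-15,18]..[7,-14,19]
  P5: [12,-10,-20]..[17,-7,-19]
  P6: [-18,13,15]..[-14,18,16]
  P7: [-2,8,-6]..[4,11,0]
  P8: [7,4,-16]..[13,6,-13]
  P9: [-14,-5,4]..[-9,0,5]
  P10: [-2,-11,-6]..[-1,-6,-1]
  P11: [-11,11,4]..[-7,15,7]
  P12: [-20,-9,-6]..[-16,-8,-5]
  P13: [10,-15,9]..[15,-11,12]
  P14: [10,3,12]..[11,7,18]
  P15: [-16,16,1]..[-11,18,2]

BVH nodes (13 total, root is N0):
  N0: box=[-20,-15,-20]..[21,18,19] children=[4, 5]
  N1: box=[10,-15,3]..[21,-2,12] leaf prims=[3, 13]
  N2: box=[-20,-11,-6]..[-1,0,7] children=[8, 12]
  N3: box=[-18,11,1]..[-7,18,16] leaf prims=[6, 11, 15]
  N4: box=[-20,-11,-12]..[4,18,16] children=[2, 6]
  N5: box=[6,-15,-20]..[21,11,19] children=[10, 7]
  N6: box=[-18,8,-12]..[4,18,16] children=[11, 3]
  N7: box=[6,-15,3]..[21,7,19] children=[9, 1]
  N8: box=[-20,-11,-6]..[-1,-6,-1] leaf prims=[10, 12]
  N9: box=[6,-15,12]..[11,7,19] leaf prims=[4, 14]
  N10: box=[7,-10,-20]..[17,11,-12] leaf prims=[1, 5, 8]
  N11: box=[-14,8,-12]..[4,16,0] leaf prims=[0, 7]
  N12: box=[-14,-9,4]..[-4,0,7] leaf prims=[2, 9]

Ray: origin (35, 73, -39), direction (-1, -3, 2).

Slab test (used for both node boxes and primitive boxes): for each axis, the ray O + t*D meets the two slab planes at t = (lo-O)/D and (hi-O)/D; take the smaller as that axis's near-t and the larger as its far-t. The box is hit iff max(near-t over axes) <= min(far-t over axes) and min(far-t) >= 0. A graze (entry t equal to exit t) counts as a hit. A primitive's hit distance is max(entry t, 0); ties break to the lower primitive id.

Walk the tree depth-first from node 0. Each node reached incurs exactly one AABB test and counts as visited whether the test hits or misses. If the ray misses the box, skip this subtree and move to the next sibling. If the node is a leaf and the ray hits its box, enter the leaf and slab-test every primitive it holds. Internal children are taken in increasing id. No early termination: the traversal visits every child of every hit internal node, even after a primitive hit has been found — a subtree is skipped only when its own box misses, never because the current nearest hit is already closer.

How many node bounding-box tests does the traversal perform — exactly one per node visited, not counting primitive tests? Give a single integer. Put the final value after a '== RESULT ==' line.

Walk:
N0 x:[14,55] y:[55/3,88/3] z:[19/2,29] -> hit [55/3,29], descend [4, 5]
  N4 x:[31,55] y:[55/3,28] z:[27/2,55/2] -> miss, prune
  N5 x:[14,29] y:[62/3,88/3] z:[19/2,29] -> hit [62/3,29], descend [7, 10]
    N7 x:[14,29] y:[22,88/3] z:[21,29] -> hit [22,29], descend [1, 9]
      N1 x:[14,25] y:[25,88/3] z:[21,51/2] -> hit [25,25] leaf, test {P3(miss), P13(miss)}
      N9 x:[24,29] y:[22,88/3] z:[51/2,29] -> hit [51/2,29] leaf, test {P4@t=29, P14(miss)}
    N10 x:[18,28] y:[62/3,83/3] z:[19/2,27/2] -> miss, prune

order=[0, 4, 5, 7, 1, 9, 10]  |boxes|=7  |leaves|=2  hit=P4

== RESULT ==
7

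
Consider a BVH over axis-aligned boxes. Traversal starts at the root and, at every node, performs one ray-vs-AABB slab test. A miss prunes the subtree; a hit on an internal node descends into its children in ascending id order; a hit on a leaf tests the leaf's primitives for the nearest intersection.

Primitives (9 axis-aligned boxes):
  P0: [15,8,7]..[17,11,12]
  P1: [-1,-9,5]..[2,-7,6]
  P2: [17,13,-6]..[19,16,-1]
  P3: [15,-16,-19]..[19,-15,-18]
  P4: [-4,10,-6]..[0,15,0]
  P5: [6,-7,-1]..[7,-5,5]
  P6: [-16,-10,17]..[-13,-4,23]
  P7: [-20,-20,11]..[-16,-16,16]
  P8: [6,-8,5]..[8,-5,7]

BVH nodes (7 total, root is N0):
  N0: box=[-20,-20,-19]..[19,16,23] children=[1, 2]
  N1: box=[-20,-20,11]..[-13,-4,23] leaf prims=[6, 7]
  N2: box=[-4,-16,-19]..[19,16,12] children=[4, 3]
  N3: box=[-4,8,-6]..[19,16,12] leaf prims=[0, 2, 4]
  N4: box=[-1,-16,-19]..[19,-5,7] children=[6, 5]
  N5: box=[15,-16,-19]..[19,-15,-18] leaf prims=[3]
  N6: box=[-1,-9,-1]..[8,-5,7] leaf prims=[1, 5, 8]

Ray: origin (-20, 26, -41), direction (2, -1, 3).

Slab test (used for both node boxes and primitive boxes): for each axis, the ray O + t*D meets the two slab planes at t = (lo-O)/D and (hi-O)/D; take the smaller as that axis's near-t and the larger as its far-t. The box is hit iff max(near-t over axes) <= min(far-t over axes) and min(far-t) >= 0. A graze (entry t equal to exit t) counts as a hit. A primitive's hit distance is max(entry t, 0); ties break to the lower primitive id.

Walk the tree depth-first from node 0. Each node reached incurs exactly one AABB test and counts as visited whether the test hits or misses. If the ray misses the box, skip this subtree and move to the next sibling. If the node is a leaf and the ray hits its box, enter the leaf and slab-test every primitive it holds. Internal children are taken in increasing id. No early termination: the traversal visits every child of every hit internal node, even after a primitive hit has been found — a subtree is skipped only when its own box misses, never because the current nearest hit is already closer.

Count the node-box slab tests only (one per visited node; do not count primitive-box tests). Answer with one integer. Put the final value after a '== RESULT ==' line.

Trace the traversal:
N0 x:[0,39/2] y:[10,46] z:[22/3,64/3] -> hit [10,39/2], descend [1, 2]
  N1 x:[0,7/2] y:[30,46] z:[52/3,64/3] -> miss, prune
  N2 x:[8,39/2] y:[10,42] z:[22/3,53/3] -> hit [10,53/3], descend [3, 4]
    N3 x:[8,39/2] y:[10,18] z:[35/3,53/3] -> hit [35/3,53/3] leaf, test {P0@t=35/2, P2(miss), P4(miss)}
    N4 x:[19/2,39/2] y:[31,42] z:[22/3,16] -> miss, prune

Visited [0, 1, 2, 3, 4]. Tests: 5 box, 1 leaf. Nearest: P0.

== RESULT ==
5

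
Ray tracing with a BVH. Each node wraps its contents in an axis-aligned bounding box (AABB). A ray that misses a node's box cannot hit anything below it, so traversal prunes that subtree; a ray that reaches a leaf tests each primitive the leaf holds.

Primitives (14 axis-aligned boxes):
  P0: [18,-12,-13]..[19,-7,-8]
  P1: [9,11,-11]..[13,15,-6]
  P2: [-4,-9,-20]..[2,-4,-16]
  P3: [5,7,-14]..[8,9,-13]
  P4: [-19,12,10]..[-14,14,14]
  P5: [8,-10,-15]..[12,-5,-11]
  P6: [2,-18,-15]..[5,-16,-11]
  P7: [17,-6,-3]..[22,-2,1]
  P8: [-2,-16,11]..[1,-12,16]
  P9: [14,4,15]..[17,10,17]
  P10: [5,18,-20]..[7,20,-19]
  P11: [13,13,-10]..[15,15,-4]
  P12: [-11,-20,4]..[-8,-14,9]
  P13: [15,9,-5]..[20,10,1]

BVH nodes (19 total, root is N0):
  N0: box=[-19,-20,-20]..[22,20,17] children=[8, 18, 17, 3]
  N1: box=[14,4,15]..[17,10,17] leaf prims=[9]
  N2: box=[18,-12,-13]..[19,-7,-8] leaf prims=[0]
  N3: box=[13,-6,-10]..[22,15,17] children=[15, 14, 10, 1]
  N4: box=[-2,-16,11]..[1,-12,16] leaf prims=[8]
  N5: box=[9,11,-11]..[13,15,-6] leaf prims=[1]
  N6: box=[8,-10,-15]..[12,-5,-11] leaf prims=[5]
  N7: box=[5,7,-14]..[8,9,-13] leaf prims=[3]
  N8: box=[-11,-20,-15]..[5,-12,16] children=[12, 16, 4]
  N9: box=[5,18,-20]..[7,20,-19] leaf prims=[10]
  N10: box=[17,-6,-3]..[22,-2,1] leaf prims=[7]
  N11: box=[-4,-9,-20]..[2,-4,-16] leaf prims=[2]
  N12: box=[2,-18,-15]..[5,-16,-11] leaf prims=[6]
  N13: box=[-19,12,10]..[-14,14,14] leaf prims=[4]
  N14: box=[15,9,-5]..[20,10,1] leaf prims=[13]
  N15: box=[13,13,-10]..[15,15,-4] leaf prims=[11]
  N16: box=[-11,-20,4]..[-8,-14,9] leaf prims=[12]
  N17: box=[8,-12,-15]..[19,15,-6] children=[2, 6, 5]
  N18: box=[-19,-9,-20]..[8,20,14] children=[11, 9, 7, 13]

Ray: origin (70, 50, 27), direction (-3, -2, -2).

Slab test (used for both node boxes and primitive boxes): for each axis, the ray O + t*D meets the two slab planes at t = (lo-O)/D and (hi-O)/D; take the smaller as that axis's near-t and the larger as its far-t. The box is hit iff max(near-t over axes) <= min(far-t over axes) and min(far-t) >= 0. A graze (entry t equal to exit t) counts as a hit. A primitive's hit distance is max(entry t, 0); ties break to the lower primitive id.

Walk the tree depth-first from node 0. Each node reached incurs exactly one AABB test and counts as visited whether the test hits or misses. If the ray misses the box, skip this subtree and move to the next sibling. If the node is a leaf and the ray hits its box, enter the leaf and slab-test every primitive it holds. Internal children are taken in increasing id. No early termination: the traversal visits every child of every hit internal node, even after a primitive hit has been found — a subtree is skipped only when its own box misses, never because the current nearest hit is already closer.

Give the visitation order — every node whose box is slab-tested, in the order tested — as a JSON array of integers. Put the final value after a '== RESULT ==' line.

Walk:
N0 x:[16,89/3] y:[15,35] z:[5,47/2] -> hit [16,47/2], descend [3, 8, 17, 18]
  N3 x:[16,19] y:[35/2,28] z:[5,37/2] -> hit [35/2,37/2], descend [1, 10, 14, 15]
    N1 x:[53/3,56/3] y:[20,23] z:[5,6] -> miss, prune
    N10 x:[16,53/3] y:[26,28] z:[13,15] -> miss, prune
    N14 x:[50/3,55/3] y:[20,41/2] z:[13,16] -> miss, prune
    N15 x:[55/3,19] y:[35/2,37/2] z:[31/2,37/2] -> hit [55/3,37/2] leaf, test {P11@t=55/3}
  N8 x:[65/3,27] y:[31,35] z:[11/2,21] -> miss, prune
  N17 x:[17,62/3] y:[35/2,31] z:[33/2,21] -> hit [35/2,62/3], descend [2, 5, 6]
    N2 x:[17,52/3] y:[57/2,31] z:[35/2,20] -> miss, prune
    N5 x:[19,61/3] y:[35/2,39/2] z:[33/2,19] -> hit [19,19] leaf, test {P1@t=19}
    N6 x:[58/3,62/3] y:[55/2,30] z:[19,21] -> miss, prune
  N18 x:[62/3,89/3] y:[15,59/2] z:[13/2,47/2] -> hit [62/3,47/2], descend [7, 9, 11, 13]
    N7 x:[62/3,65/3] y:[41/2,43/2] z:[20,41/2] -> miss, prune
    N9 x:[21,65/3] y:[15,16] z:[23,47/2] -> miss, prune
    N11 x:[68/3,74/3] y:[27,59/2] z:[43/2,47/2] -> miss, prune
    N13 x:[28,89/3] y:[18,19] z:[13/2,17/2] -> miss, prune

Summary -> nodes [0, 3, 1, 10, 14, 15, 8, 17, 2, 5, 6, 18, 7, 9, 11, 13]; box-tests=16; leaf-entries=2; first=P11

== RESULT ==
[0, 3, 1, 10, 14, 15, 8, 17, 2, 5, 6, 18, 7, 9, 11, 13]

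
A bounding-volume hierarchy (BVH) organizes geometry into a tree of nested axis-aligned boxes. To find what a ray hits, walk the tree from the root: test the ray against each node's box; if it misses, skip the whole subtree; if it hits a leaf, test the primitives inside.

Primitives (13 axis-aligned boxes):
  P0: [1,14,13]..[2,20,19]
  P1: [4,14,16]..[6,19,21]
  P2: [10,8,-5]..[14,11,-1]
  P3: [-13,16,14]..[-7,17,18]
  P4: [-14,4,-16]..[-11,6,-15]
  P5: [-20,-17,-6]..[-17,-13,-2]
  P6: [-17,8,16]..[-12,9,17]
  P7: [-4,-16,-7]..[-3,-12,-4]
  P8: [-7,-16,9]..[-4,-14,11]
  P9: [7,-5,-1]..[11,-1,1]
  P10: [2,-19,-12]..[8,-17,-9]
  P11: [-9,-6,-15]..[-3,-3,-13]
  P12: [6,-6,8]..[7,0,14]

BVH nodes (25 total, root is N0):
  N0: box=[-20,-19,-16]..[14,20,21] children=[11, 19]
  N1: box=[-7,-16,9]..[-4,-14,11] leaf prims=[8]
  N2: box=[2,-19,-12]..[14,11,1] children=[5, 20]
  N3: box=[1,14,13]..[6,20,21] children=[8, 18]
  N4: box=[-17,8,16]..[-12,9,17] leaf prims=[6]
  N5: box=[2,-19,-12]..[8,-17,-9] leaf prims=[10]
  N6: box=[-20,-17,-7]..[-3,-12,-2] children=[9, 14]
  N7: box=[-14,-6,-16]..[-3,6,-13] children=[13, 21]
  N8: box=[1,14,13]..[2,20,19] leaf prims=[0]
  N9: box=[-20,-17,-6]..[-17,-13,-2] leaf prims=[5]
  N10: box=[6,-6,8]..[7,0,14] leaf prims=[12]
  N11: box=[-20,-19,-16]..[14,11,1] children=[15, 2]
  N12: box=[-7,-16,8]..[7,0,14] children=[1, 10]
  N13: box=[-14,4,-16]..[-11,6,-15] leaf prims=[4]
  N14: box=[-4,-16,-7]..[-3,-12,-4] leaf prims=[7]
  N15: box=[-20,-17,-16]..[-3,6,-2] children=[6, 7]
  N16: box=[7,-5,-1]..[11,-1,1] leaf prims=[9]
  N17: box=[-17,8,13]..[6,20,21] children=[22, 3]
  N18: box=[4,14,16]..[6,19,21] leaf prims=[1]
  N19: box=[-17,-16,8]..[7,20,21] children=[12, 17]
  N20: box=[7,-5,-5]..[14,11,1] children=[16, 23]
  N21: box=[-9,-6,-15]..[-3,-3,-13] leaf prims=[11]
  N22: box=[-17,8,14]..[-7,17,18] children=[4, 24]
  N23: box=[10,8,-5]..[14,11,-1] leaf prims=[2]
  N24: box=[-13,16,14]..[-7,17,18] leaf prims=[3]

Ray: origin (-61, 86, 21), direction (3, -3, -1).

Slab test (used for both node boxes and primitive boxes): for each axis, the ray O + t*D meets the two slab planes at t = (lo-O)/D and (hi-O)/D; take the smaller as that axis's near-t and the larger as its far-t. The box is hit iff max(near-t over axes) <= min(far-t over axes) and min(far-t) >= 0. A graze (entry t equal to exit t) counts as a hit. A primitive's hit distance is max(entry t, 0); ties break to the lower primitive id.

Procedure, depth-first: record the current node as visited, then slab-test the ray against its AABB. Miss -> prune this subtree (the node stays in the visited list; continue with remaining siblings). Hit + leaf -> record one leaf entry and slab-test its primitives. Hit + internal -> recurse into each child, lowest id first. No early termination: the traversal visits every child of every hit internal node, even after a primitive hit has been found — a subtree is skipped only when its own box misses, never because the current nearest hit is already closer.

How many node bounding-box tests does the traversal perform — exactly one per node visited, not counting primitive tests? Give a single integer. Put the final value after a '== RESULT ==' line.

Traverse from the root:
N0 x:[41/3,25] y:[22,35] z:[0,37] -> hit [22,25], descend [11, 19]
  N11 x:[41/3,25] y:[25,35] z:[20,37] -> hit [25,25], descend [2, 15]
    N2 x:[21,25] y:[25,35] z:[20,33] -> hit [25,25], descend [5, 20]
      N5 x:[21,23] y:[103/3,35] z:[30,33] -> miss, prune
      N20 x:[68/3,25] y:[25,91/3] z:[20,26] -> hit [25,25], descend [16, 23]
        N16 x:[68/3,24] y:[29,91/3] z:[20,22] -> miss, prune
        N23 x:[71/3,25] y:[25,26] z:[22,26] -> hit [25,25] leaf, test {P2@t=25}
    N15 x:[41/3,58/3] y:[80/3,103/3] z:[23,37] -> miss, prune
  N19 x:[44/3,68/3] y:[22,34] z:[0,13] -> miss, prune

9 AABB tests over nodes [0, 11, 2, 5, 20, 16, 23, 15, 19]; 1 leaf entered; closest P2.

== RESULT ==
9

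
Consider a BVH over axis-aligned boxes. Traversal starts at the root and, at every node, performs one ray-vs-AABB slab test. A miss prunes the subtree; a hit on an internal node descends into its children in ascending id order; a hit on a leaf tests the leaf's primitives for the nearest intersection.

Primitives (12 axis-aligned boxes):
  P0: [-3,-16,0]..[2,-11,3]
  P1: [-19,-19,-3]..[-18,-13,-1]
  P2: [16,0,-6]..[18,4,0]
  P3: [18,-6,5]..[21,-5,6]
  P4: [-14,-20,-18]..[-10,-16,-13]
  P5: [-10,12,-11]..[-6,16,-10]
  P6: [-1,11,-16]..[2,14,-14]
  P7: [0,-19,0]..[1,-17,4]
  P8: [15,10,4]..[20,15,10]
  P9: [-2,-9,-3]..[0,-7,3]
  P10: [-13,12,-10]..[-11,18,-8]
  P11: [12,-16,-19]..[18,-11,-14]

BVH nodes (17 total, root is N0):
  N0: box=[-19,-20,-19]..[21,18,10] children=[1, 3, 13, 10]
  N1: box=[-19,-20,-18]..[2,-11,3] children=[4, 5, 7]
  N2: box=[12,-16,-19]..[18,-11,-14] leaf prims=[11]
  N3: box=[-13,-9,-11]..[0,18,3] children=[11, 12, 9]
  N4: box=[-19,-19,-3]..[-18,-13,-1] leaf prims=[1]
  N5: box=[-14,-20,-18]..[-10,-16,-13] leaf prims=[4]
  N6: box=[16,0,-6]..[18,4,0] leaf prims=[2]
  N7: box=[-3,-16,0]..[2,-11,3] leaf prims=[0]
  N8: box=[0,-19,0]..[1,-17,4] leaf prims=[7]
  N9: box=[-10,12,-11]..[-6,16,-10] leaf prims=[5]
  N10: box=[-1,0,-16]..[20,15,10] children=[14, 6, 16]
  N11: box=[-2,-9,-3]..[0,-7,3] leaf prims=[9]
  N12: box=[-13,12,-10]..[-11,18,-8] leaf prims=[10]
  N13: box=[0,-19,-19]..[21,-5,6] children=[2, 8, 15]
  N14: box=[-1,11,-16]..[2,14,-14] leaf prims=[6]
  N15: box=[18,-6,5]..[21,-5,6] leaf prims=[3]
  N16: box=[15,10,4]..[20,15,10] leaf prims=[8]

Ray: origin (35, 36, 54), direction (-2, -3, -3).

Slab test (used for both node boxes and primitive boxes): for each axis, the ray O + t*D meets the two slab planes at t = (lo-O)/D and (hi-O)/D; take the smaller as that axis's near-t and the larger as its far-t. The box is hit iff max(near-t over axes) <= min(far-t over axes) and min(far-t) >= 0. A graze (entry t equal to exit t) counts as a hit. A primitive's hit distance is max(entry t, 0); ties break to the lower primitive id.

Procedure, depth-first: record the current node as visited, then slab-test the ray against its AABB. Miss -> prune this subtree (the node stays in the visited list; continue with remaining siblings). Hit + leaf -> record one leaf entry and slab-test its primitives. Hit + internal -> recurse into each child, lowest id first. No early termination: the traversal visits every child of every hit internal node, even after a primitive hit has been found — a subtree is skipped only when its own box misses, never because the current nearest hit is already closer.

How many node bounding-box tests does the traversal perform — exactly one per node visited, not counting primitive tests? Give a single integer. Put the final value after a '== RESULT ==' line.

Traverse from the root:
N0 x:[7,27] y:[6,56/3] z:[44/3,73/3] -> hit [44/3,56/3], descend [1, 3, 10, 13]
  N1 x:[33/2,27] y:[47/3,56/3] z:[17,24] -> hit [17,56/3], descend [4, 5, 7]
    N4 x:[53/2,27] y:[49/3,55/3] z:[55/3,19] -> miss, prune
    N5 x:[45/2,49/2] y:[52/3,56/3] z:[67/3,24] -> miss, prune
    N7 x:[33/2,19] y:[47/3,52/3] z:[17,18] -> hit [17,52/3] leaf, test {P0@t=17}
  N3 x:[35/2,24] y:[6,15] z:[17,65/3] -> miss, prune
  N10 x:[15/2,18] y:[7,12] z:[44/3,70/3] -> miss, prune
  N13 x:[7,35/2] y:[41/3,55/3] z:[16,73/3] -> hit [16,35/2], descend [2, 8, 15]
    N2 x:[17/2,23/2] y:[47/3,52/3] z:[68/3,73/3] -> miss, prune
    N8 x:[17,35/2] y:[53/3,55/3] z:[50/3,18] -> miss, prune
    N15 x:[7,17/2] y:[41/3,14] z:[16,49/3] -> miss, prune

Visited [0, 1, 4, 5, 7, 3, 10, 13, 2, 8, 15]. Tests: 11 box, 1 leaf. Nearest: P0.

== RESULT ==
11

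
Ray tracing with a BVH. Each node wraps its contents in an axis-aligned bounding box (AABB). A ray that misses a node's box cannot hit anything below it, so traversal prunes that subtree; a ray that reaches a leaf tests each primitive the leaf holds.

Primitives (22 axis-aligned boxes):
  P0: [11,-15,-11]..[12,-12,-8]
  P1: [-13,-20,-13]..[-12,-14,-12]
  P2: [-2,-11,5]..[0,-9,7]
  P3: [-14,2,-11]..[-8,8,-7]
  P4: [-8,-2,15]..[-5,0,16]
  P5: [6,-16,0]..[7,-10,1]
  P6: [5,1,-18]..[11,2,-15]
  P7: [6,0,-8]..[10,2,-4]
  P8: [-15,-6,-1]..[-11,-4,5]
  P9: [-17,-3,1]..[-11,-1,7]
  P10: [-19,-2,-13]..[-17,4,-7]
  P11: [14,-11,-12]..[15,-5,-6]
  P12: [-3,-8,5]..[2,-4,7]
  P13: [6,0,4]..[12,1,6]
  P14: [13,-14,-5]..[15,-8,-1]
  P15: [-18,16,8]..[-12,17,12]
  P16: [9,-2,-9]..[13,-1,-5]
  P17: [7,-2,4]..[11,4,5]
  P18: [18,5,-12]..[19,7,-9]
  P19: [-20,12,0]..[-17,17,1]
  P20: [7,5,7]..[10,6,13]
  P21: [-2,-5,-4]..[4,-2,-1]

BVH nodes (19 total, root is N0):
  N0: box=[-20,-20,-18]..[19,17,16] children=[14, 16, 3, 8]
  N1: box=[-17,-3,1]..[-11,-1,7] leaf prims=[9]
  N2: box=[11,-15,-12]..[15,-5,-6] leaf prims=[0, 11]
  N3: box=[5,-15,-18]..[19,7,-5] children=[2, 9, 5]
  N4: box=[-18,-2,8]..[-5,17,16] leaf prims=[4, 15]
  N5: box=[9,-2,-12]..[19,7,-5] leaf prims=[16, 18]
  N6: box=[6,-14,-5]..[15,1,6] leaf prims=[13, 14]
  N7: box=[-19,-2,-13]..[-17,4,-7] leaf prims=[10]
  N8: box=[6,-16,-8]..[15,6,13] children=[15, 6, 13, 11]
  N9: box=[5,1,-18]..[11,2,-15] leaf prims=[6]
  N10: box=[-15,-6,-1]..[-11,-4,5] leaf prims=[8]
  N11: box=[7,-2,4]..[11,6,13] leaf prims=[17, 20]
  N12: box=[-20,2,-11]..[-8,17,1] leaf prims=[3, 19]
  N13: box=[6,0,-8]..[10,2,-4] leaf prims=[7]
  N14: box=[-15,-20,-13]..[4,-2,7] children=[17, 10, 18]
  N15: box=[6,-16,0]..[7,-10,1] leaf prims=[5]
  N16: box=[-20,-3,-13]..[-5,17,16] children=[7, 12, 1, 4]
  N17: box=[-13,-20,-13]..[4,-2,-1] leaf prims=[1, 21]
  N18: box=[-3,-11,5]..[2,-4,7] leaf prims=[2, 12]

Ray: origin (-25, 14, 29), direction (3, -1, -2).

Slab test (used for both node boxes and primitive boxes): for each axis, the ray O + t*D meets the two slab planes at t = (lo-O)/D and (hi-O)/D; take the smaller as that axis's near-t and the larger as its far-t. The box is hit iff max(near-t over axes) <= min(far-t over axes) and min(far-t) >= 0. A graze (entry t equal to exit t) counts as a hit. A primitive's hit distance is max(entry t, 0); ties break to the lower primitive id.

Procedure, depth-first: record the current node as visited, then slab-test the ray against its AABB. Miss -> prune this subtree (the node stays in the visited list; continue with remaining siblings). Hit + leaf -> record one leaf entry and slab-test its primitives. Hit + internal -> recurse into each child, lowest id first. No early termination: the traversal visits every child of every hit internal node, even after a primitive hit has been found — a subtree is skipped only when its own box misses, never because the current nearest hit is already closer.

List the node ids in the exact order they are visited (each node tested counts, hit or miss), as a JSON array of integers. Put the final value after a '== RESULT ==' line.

Trace the traversal:
N0 x:[5/3,44/3] y:[-3,34] z:[13/2,47/2] -> hit [13/2,44/3], descend [3, 8, 14, 16]
  N3 x:[10,44/3] y:[7,29] z:[17,47/2] -> miss, prune
  N8 x:[31/3,40/3] y:[8,30] z:[8,37/2] -> hit [31/3,40/3], descend [6, 11, 13, 15]
    N6 x:[31/3,40/3] y:[13,28] z:[23/2,17] -> hit [13,40/3] leaf, test {P13(miss), P14(miss)}
    N11 x:[32/3,12] y:[8,16] z:[8,25/2] -> hit [32/3,12] leaf, test {P17@t=12, P20(miss)}
    N13 x:[31/3,35/3] y:[12,14] z:[33/2,37/2] -> miss, prune
    N15 x:[31/3,32/3] y:[24,30] z:[14,29/2] -> miss, prune
  N14 x:[10/3,29/3] y:[16,34] z:[11,21] -> miss, prune
  N16 x:[5/3,20/3] y:[-3,17] z:[13/2,21] -> hit [13/2,20/3], descend [1, 4, 7, 12]
    N1 x:[8/3,14/3] y:[15,17] z:[11,14] -> miss, prune
    N4 x:[7/3,20/3] y:[-3,16] z:[13/2,21/2] -> hit [13/2,20/3] leaf, test {P4(miss), P15(miss)}
    N7 x:[2,8/3] y:[10,16] z:[18,21] -> miss, prune
    N12 x:[5/3,17/3] y:[-3,12] z:[14,20] -> miss, prune

Visited [0, 3, 8, 6, 11, 13, 15, 14, 16, 1, 4, 7, 12]. Tests: 13 box, 3 leaf. Nearest: P17.

== RESULT ==
[0, 3, 8, 6, 11, 13, 15, 14, 16, 1, 4, 7, 12]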